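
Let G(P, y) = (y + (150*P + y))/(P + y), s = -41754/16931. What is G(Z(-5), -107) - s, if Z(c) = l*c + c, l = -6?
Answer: -28222094/694171 ≈ -40.656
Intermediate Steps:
Z(c) = -5*c (Z(c) = -6*c + c = -5*c)
s = -41754/16931 (s = -41754*1/16931 = -41754/16931 ≈ -2.4661)
G(P, y) = (2*y + 150*P)/(P + y) (G(P, y) = (y + (y + 150*P))/(P + y) = (2*y + 150*P)/(P + y))
G(Z(-5), -107) - s = 2*(-107 + 75*(-5*(-5)))/(-5*(-5) - 107) - 1*(-41754/16931) = 2*(-107 + 75*25)/(25 - 107) + 41754/16931 = 2*(-107 + 1875)/(-82) + 41754/16931 = 2*(-1/82)*1768 + 41754/16931 = -1768/41 + 41754/16931 = -28222094/694171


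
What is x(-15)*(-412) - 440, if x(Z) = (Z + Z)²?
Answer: -371240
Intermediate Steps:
x(Z) = 4*Z² (x(Z) = (2*Z)² = 4*Z²)
x(-15)*(-412) - 440 = (4*(-15)²)*(-412) - 440 = (4*225)*(-412) - 440 = 900*(-412) - 440 = -370800 - 440 = -371240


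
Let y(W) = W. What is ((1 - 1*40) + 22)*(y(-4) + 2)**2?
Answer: -68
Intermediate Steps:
((1 - 1*40) + 22)*(y(-4) + 2)**2 = ((1 - 1*40) + 22)*(-4 + 2)**2 = ((1 - 40) + 22)*(-2)**2 = (-39 + 22)*4 = -17*4 = -68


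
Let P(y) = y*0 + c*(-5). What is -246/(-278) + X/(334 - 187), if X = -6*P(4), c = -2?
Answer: 3247/6811 ≈ 0.47673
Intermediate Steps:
P(y) = 10 (P(y) = y*0 - 2*(-5) = 0 + 10 = 10)
X = -60 (X = -6*10 = -60)
-246/(-278) + X/(334 - 187) = -246/(-278) - 60/(334 - 187) = -246*(-1/278) - 60/147 = 123/139 + (1/147)*(-60) = 123/139 - 20/49 = 3247/6811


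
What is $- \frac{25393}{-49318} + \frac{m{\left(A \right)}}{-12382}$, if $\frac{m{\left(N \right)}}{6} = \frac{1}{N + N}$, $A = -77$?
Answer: $\frac{6052547414}{11755117913} \approx 0.51489$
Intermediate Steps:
$m{\left(N \right)} = \frac{3}{N}$ ($m{\left(N \right)} = \frac{6}{N + N} = \frac{6}{2 N} = 6 \frac{1}{2 N} = \frac{3}{N}$)
$- \frac{25393}{-49318} + \frac{m{\left(A \right)}}{-12382} = - \frac{25393}{-49318} + \frac{3 \frac{1}{-77}}{-12382} = \left(-25393\right) \left(- \frac{1}{49318}\right) + 3 \left(- \frac{1}{77}\right) \left(- \frac{1}{12382}\right) = \frac{25393}{49318} - - \frac{3}{953414} = \frac{25393}{49318} + \frac{3}{953414} = \frac{6052547414}{11755117913}$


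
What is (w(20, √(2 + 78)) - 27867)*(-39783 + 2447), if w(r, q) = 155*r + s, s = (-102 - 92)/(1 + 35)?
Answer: 8324117204/9 ≈ 9.2490e+8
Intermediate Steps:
s = -97/18 (s = -194/36 = -194*1/36 = -97/18 ≈ -5.3889)
w(r, q) = -97/18 + 155*r (w(r, q) = 155*r - 97/18 = -97/18 + 155*r)
(w(20, √(2 + 78)) - 27867)*(-39783 + 2447) = ((-97/18 + 155*20) - 27867)*(-39783 + 2447) = ((-97/18 + 3100) - 27867)*(-37336) = (55703/18 - 27867)*(-37336) = -445903/18*(-37336) = 8324117204/9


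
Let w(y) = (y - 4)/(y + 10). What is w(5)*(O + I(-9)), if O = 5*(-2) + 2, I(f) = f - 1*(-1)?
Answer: -16/15 ≈ -1.0667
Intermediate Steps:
w(y) = (-4 + y)/(10 + y)
I(f) = 1 + f (I(f) = f + 1 = 1 + f)
O = -8 (O = -10 + 2 = -8)
w(5)*(O + I(-9)) = ((-4 + 5)/(10 + 5))*(-8 + (1 - 9)) = (1/15)*(-8 - 8) = ((1/15)*1)*(-16) = (1/15)*(-16) = -16/15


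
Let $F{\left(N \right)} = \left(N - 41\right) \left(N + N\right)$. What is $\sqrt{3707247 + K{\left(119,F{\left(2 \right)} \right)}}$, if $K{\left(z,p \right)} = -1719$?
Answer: $2 \sqrt{926382} \approx 1925.0$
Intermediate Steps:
$F{\left(N \right)} = 2 N \left(-41 + N\right)$ ($F{\left(N \right)} = \left(-41 + N\right) 2 N = 2 N \left(-41 + N\right)$)
$\sqrt{3707247 + K{\left(119,F{\left(2 \right)} \right)}} = \sqrt{3707247 - 1719} = \sqrt{3705528} = 2 \sqrt{926382}$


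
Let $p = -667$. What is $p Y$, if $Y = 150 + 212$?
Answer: $-241454$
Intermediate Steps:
$Y = 362$
$p Y = \left(-667\right) 362 = -241454$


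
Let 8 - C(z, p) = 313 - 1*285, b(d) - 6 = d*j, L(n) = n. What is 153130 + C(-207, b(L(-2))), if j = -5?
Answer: 153110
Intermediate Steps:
b(d) = 6 - 5*d (b(d) = 6 + d*(-5) = 6 - 5*d)
C(z, p) = -20 (C(z, p) = 8 - (313 - 1*285) = 8 - (313 - 285) = 8 - 1*28 = 8 - 28 = -20)
153130 + C(-207, b(L(-2))) = 153130 - 20 = 153110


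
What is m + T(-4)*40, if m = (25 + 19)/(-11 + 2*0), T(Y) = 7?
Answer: 276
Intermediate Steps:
m = -4 (m = 44/(-11 + 0) = 44/(-11) = 44*(-1/11) = -4)
m + T(-4)*40 = -4 + 7*40 = -4 + 280 = 276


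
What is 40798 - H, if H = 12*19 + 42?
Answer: 40528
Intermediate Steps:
H = 270 (H = 228 + 42 = 270)
40798 - H = 40798 - 1*270 = 40798 - 270 = 40528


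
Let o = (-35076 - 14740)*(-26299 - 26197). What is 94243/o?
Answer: 94243/2615140736 ≈ 3.6037e-5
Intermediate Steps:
o = 2615140736 (o = -49816*(-52496) = 2615140736)
94243/o = 94243/2615140736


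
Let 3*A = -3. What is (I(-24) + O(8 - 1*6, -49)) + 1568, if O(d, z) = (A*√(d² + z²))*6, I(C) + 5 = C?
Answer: 1539 - 6*√2405 ≈ 1244.8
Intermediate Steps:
A = -1 (A = (⅓)*(-3) = -1)
I(C) = -5 + C
O(d, z) = -6*√(d² + z²) (O(d, z) = -√(d² + z²)*6 = -6*√(d² + z²))
(I(-24) + O(8 - 1*6, -49)) + 1568 = ((-5 - 24) - 6*√((8 - 1*6)² + (-49)²)) + 1568 = (-29 - 6*√((8 - 6)² + 2401)) + 1568 = (-29 - 6*√(2² + 2401)) + 1568 = (-29 - 6*√(4 + 2401)) + 1568 = (-29 - 6*√2405) + 1568 = 1539 - 6*√2405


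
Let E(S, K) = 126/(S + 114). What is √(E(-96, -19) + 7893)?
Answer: 10*√79 ≈ 88.882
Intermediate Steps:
E(S, K) = 126/(114 + S)
√(E(-96, -19) + 7893) = √(126/(114 - 96) + 7893) = √(126/18 + 7893) = √(126*(1/18) + 7893) = √(7 + 7893) = √7900 = 10*√79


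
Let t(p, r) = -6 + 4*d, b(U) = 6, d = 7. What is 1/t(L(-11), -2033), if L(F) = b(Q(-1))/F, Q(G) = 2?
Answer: 1/22 ≈ 0.045455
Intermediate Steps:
L(F) = 6/F
t(p, r) = 22 (t(p, r) = -6 + 4*7 = -6 + 28 = 22)
1/t(L(-11), -2033) = 1/22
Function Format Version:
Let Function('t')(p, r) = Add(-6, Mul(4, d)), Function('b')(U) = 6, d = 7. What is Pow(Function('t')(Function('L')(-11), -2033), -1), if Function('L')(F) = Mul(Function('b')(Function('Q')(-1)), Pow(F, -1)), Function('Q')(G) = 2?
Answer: Rational(1, 22) ≈ 0.045455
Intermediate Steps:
Function('L')(F) = Mul(6, Pow(F, -1))
Function('t')(p, r) = 22 (Function('t')(p, r) = Add(-6, Mul(4, 7)) = Add(-6, 28) = 22)
Pow(Function('t')(Function('L')(-11), -2033), -1) = Pow(22, -1) = Rational(1, 22)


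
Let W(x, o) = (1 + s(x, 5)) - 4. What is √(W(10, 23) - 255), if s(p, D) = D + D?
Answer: 2*I*√62 ≈ 15.748*I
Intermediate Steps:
s(p, D) = 2*D
W(x, o) = 7 (W(x, o) = (1 + 2*5) - 4 = (1 + 10) - 4 = 11 - 4 = 7)
√(W(10, 23) - 255) = √(7 - 255) = √(-248) = 2*I*√62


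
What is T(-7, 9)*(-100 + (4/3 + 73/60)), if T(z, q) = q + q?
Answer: -17541/10 ≈ -1754.1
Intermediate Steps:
T(z, q) = 2*q
T(-7, 9)*(-100 + (4/3 + 73/60)) = (2*9)*(-100 + (4/3 + 73/60)) = 18*(-100 + (4*(1/3) + 73*(1/60))) = 18*(-100 + (4/3 + 73/60)) = 18*(-100 + 51/20) = 18*(-1949/20) = -17541/10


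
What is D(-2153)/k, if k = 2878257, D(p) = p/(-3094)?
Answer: 2153/8905327158 ≈ 2.4177e-7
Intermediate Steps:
D(p) = -p/3094 (D(p) = p*(-1/3094) = -p/3094)
D(-2153)/k = -1/3094*(-2153)/2878257 = (2153/3094)*(1/2878257) = 2153/8905327158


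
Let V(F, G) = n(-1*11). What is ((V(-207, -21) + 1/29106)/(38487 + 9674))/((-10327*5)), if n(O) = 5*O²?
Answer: -17609131/72380603897910 ≈ -2.4329e-7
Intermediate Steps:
V(F, G) = 605 (V(F, G) = 5*(-1*11)² = 5*(-11)² = 5*121 = 605)
((V(-207, -21) + 1/29106)/(38487 + 9674))/((-10327*5)) = ((605 + 1/29106)/(38487 + 9674))/((-10327*5)) = ((605 + 1/29106)/48161)/(-51635) = ((17609131/29106)*(1/48161))*(-1/51635) = (17609131/1401774066)*(-1/51635) = -17609131/72380603897910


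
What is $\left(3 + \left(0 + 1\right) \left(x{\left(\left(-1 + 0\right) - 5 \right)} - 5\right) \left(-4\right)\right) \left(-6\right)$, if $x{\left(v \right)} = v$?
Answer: $-282$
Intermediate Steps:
$\left(3 + \left(0 + 1\right) \left(x{\left(\left(-1 + 0\right) - 5 \right)} - 5\right) \left(-4\right)\right) \left(-6\right) = \left(3 + \left(0 + 1\right) \left(\left(\left(-1 + 0\right) - 5\right) - 5\right) \left(-4\right)\right) \left(-6\right) = \left(3 + 1 \left(\left(-1 - 5\right) - 5\right) \left(-4\right)\right) \left(-6\right) = \left(3 + 1 \left(-6 - 5\right) \left(-4\right)\right) \left(-6\right) = \left(3 + 1 \left(-11\right) \left(-4\right)\right) \left(-6\right) = \left(3 - -44\right) \left(-6\right) = \left(3 + 44\right) \left(-6\right) = 47 \left(-6\right) = -282$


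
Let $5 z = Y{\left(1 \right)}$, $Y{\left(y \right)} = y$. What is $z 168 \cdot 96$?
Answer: $\frac{16128}{5} \approx 3225.6$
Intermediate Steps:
$z = \frac{1}{5}$ ($z = \frac{1}{5} \cdot 1 = \frac{1}{5} \approx 0.2$)
$z 168 \cdot 96 = \frac{1}{5} \cdot 168 \cdot 96 = \frac{168}{5} \cdot 96 = \frac{16128}{5}$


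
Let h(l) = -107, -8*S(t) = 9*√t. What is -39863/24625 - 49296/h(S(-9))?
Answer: 1209648659/2634875 ≈ 459.09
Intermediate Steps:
S(t) = -9*√t/8
-39863/24625 - 49296/h(S(-9)) = -39863/24625 - 49296/(-107) = -39863*1/24625 - 49296*(-1/107) = -39863/24625 + 49296/107 = 1209648659/2634875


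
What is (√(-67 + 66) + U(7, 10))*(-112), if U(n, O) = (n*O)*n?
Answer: -54880 - 112*I ≈ -54880.0 - 112.0*I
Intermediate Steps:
U(n, O) = O*n² (U(n, O) = (O*n)*n = O*n²)
(√(-67 + 66) + U(7, 10))*(-112) = (√(-67 + 66) + 10*7²)*(-112) = (√(-1) + 10*49)*(-112) = (I + 490)*(-112) = (490 + I)*(-112) = -54880 - 112*I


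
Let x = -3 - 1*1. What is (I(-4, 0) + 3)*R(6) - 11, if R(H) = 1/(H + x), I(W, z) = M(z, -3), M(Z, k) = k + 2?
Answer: -10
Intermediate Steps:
M(Z, k) = 2 + k
x = -4 (x = -3 - 1 = -4)
I(W, z) = -1 (I(W, z) = 2 - 3 = -1)
R(H) = 1/(-4 + H) (R(H) = 1/(H - 4) = 1/(-4 + H))
(I(-4, 0) + 3)*R(6) - 11 = (-1 + 3)/(-4 + 6) - 11 = 2/2 - 11 = 2*(1/2) - 11 = 1 - 11 = -10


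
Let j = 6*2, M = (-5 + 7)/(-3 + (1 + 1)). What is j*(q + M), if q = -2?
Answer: -48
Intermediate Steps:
M = -2 (M = 2/(-3 + 2) = 2/(-1) = 2*(-1) = -2)
j = 12
j*(q + M) = 12*(-2 - 2) = 12*(-4) = -48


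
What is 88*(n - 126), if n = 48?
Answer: -6864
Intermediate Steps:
88*(n - 126) = 88*(48 - 126) = 88*(-78) = -6864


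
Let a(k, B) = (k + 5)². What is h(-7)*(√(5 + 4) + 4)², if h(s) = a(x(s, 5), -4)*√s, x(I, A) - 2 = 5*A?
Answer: 50176*I*√7 ≈ 1.3275e+5*I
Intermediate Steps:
x(I, A) = 2 + 5*A
a(k, B) = (5 + k)²
h(s) = 1024*√s (h(s) = (5 + (2 + 5*5))²*√s = (5 + (2 + 25))²*√s = (5 + 27)²*√s = 32²*√s = 1024*√s)
h(-7)*(√(5 + 4) + 4)² = (1024*√(-7))*(√(5 + 4) + 4)² = (1024*(I*√7))*(√9 + 4)² = (1024*I*√7)*(3 + 4)² = (1024*I*√7)*7² = (1024*I*√7)*49 = 50176*I*√7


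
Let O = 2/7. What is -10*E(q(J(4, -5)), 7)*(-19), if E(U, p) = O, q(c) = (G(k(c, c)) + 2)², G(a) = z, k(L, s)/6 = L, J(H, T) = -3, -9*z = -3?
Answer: 380/7 ≈ 54.286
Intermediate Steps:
z = ⅓ (z = -⅑*(-3) = ⅓ ≈ 0.33333)
k(L, s) = 6*L
G(a) = ⅓
O = 2/7 (O = 2*(⅐) = 2/7 ≈ 0.28571)
q(c) = 49/9 (q(c) = (⅓ + 2)² = (7/3)² = 49/9)
E(U, p) = 2/7
-10*E(q(J(4, -5)), 7)*(-19) = -10*2/7*(-19) = -20/7*(-19) = 380/7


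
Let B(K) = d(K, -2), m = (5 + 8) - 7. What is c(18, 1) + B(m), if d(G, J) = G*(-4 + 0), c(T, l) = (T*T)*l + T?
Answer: 318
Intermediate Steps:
c(T, l) = T + l*T**2 (c(T, l) = T**2*l + T = l*T**2 + T = T + l*T**2)
d(G, J) = -4*G (d(G, J) = G*(-4) = -4*G)
m = 6 (m = 13 - 7 = 6)
B(K) = -4*K
c(18, 1) + B(m) = 18*(1 + 18*1) - 4*6 = 18*(1 + 18) - 24 = 18*19 - 24 = 342 - 24 = 318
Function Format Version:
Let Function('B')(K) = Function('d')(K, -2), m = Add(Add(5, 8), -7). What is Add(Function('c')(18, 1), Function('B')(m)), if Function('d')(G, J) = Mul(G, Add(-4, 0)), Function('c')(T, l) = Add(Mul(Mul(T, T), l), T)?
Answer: 318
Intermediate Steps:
Function('c')(T, l) = Add(T, Mul(l, Pow(T, 2))) (Function('c')(T, l) = Add(Mul(Pow(T, 2), l), T) = Add(Mul(l, Pow(T, 2)), T) = Add(T, Mul(l, Pow(T, 2))))
Function('d')(G, J) = Mul(-4, G) (Function('d')(G, J) = Mul(G, -4) = Mul(-4, G))
m = 6 (m = Add(13, -7) = 6)
Function('B')(K) = Mul(-4, K)
Add(Function('c')(18, 1), Function('B')(m)) = Add(Mul(18, Add(1, Mul(18, 1))), Mul(-4, 6)) = Add(Mul(18, Add(1, 18)), -24) = Add(Mul(18, 19), -24) = Add(342, -24) = 318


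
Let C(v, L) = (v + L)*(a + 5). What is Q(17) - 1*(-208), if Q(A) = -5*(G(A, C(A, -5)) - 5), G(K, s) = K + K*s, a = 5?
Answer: -10052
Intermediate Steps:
C(v, L) = 10*L + 10*v (C(v, L) = (v + L)*(5 + 5) = (L + v)*10 = 10*L + 10*v)
Q(A) = 25 - 5*A*(-49 + 10*A) (Q(A) = -5*(A*(1 + (10*(-5) + 10*A)) - 5) = -5*(A*(1 + (-50 + 10*A)) - 5) = -5*(A*(-49 + 10*A) - 5) = -5*(-5 + A*(-49 + 10*A)) = 25 - 5*A*(-49 + 10*A))
Q(17) - 1*(-208) = (25 - 5*17*(-49 + 10*17)) - 1*(-208) = (25 - 5*17*(-49 + 170)) + 208 = (25 - 5*17*121) + 208 = (25 - 10285) + 208 = -10260 + 208 = -10052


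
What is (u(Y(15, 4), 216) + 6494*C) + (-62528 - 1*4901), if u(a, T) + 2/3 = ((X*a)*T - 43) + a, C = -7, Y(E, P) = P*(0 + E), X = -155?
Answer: -6365012/3 ≈ -2.1217e+6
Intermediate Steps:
Y(E, P) = E*P (Y(E, P) = P*E = E*P)
u(a, T) = -131/3 + a - 155*T*a (u(a, T) = -2/3 + (((-155*a)*T - 43) + a) = -2/3 + ((-155*T*a - 43) + a) = -2/3 + ((-43 - 155*T*a) + a) = -2/3 + (-43 + a - 155*T*a) = -131/3 + a - 155*T*a)
(u(Y(15, 4), 216) + 6494*C) + (-62528 - 1*4901) = ((-131/3 + 15*4 - 155*216*15*4) + 6494*(-7)) + (-62528 - 1*4901) = ((-131/3 + 60 - 155*216*60) - 45458) + (-62528 - 4901) = ((-131/3 + 60 - 2008800) - 45458) - 67429 = (-6026351/3 - 45458) - 67429 = -6162725/3 - 67429 = -6365012/3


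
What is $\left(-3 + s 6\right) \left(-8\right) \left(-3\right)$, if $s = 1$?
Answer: $72$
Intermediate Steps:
$\left(-3 + s 6\right) \left(-8\right) \left(-3\right) = \left(-3 + 1 \cdot 6\right) \left(-8\right) \left(-3\right) = \left(-3 + 6\right) \left(-8\right) \left(-3\right) = 3 \left(-8\right) \left(-3\right) = \left(-24\right) \left(-3\right) = 72$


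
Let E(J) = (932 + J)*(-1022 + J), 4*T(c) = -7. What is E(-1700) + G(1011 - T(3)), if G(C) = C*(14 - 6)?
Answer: 2098598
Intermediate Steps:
T(c) = -7/4 (T(c) = (¼)*(-7) = -7/4)
G(C) = 8*C (G(C) = C*8 = 8*C)
E(J) = (-1022 + J)*(932 + J)
E(-1700) + G(1011 - T(3)) = (-952504 + (-1700)² - 90*(-1700)) + 8*(1011 - 1*(-7/4)) = (-952504 + 2890000 + 153000) + 8*(1011 + 7/4) = 2090496 + 8*(4051/4) = 2090496 + 8102 = 2098598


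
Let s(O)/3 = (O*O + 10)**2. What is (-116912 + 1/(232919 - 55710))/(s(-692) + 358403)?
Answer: -20717858607/121912930827431479 ≈ -1.6994e-7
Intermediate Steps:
s(O) = 3*(10 + O**2)**2 (s(O) = 3*(O*O + 10)**2 = 3*(O**2 + 10)**2 = 3*(10 + O**2)**2)
(-116912 + 1/(232919 - 55710))/(s(-692) + 358403) = (-116912 + 1/(232919 - 55710))/(3*(10 + (-692)**2)**2 + 358403) = (-116912 + 1/177209)/(3*(10 + 478864)**2 + 358403) = (-116912 + 1/177209)/(3*478874**2 + 358403) = -20717858607/(177209*(3*229320307876 + 358403)) = -20717858607/(177209*(687960923628 + 358403)) = -20717858607/177209/687961282031 = -20717858607/177209*1/687961282031 = -20717858607/121912930827431479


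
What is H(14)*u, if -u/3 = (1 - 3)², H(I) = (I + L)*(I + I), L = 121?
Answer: -45360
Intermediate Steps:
H(I) = 2*I*(121 + I) (H(I) = (I + 121)*(I + I) = (121 + I)*(2*I) = 2*I*(121 + I))
u = -12 (u = -3*(1 - 3)² = -3*(-2)² = -3*4 = -12)
H(14)*u = (2*14*(121 + 14))*(-12) = (2*14*135)*(-12) = 3780*(-12) = -45360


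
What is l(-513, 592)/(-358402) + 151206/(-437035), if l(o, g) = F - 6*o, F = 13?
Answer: -5049400727/14239474370 ≈ -0.35461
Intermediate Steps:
l(o, g) = 13 - 6*o
l(-513, 592)/(-358402) + 151206/(-437035) = (13 - 6*(-513))/(-358402) + 151206/(-437035) = (13 + 3078)*(-1/358402) + 151206*(-1/437035) = 3091*(-1/358402) - 151206/437035 = -281/32582 - 151206/437035 = -5049400727/14239474370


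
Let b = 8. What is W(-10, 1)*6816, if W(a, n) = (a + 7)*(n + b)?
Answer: -184032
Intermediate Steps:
W(a, n) = (7 + a)*(8 + n) (W(a, n) = (a + 7)*(n + 8) = (7 + a)*(8 + n))
W(-10, 1)*6816 = (56 + 7*1 + 8*(-10) - 10*1)*6816 = (56 + 7 - 80 - 10)*6816 = -27*6816 = -184032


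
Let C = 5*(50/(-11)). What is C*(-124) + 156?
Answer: 32716/11 ≈ 2974.2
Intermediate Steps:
C = -250/11 (C = 5*(50*(-1/11)) = 5*(-50/11) = -250/11 ≈ -22.727)
C*(-124) + 156 = -250/11*(-124) + 156 = 31000/11 + 156 = 32716/11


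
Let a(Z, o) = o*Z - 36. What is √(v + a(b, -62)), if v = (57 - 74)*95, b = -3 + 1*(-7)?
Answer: I*√1031 ≈ 32.109*I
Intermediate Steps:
b = -10 (b = -3 - 7 = -10)
v = -1615 (v = -17*95 = -1615)
a(Z, o) = -36 + Z*o (a(Z, o) = Z*o - 36 = -36 + Z*o)
√(v + a(b, -62)) = √(-1615 + (-36 - 10*(-62))) = √(-1615 + (-36 + 620)) = √(-1615 + 584) = √(-1031) = I*√1031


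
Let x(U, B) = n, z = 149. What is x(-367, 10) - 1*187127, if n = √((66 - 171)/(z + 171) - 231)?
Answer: -187127 + 3*I*√1645/8 ≈ -1.8713e+5 + 15.209*I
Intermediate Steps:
n = 3*I*√1645/8 (n = √((66 - 171)/(149 + 171) - 231) = √(-105/320 - 231) = √(-105*1/320 - 231) = √(-21/64 - 231) = √(-14805/64) = 3*I*√1645/8 ≈ 15.209*I)
x(U, B) = 3*I*√1645/8
x(-367, 10) - 1*187127 = 3*I*√1645/8 - 1*187127 = 3*I*√1645/8 - 187127 = -187127 + 3*I*√1645/8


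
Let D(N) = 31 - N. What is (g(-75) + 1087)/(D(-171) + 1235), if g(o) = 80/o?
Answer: 16289/21555 ≈ 0.75569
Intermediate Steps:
(g(-75) + 1087)/(D(-171) + 1235) = (80/(-75) + 1087)/((31 - 1*(-171)) + 1235) = (80*(-1/75) + 1087)/((31 + 171) + 1235) = (-16/15 + 1087)/(202 + 1235) = (16289/15)/1437 = (16289/15)*(1/1437) = 16289/21555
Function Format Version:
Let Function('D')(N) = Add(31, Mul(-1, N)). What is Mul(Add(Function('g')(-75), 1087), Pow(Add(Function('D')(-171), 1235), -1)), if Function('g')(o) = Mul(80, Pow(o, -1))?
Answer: Rational(16289, 21555) ≈ 0.75569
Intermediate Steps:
Mul(Add(Function('g')(-75), 1087), Pow(Add(Function('D')(-171), 1235), -1)) = Mul(Add(Mul(80, Pow(-75, -1)), 1087), Pow(Add(Add(31, Mul(-1, -171)), 1235), -1)) = Mul(Add(Mul(80, Rational(-1, 75)), 1087), Pow(Add(Add(31, 171), 1235), -1)) = Mul(Add(Rational(-16, 15), 1087), Pow(Add(202, 1235), -1)) = Mul(Rational(16289, 15), Pow(1437, -1)) = Mul(Rational(16289, 15), Rational(1, 1437)) = Rational(16289, 21555)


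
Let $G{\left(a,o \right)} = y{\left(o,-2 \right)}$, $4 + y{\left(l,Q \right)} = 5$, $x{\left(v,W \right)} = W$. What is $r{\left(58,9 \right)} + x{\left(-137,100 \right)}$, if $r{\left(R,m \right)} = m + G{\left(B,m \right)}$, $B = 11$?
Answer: $110$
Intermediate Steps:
$y{\left(l,Q \right)} = 1$ ($y{\left(l,Q \right)} = -4 + 5 = 1$)
$G{\left(a,o \right)} = 1$
$r{\left(R,m \right)} = 1 + m$ ($r{\left(R,m \right)} = m + 1 = 1 + m$)
$r{\left(58,9 \right)} + x{\left(-137,100 \right)} = \left(1 + 9\right) + 100 = 10 + 100 = 110$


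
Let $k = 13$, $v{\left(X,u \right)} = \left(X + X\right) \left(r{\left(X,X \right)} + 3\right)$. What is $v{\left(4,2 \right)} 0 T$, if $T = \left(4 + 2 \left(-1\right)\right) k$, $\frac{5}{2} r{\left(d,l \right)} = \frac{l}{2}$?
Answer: $0$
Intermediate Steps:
$r{\left(d,l \right)} = \frac{l}{5}$ ($r{\left(d,l \right)} = \frac{2 \frac{l}{2}}{5} = \frac{l}{5}$)
$v{\left(X,u \right)} = 2 X \left(3 + \frac{X}{5}\right)$ ($v{\left(X,u \right)} = \left(X + X\right) \left(\frac{X}{5} + 3\right) = 2 X \left(3 + \frac{X}{5}\right)$)
$T = 26$ ($T = \left(4 + 2 \left(-1\right)\right) 13 = \left(4 - 2\right) 13 = 2 \cdot 13 = 26$)
$v{\left(4,2 \right)} 0 T = \frac{2}{5} \cdot 4 \left(15 + 4\right) 0 \cdot 26 = \frac{2}{5} \cdot 4 \cdot 19 \cdot 0 \cdot 26 = \frac{152}{5} \cdot 0 \cdot 26 = 0 \cdot 26 = 0$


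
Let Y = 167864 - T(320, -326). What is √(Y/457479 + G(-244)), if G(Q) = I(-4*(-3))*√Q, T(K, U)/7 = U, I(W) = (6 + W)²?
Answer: √(8648691326 + 15068666551752*I*√61)/152493 ≈ 50.306 + 50.302*I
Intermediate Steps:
T(K, U) = 7*U
Y = 170146 (Y = 167864 - 7*(-326) = 167864 - 1*(-2282) = 167864 + 2282 = 170146)
G(Q) = 324*√Q (G(Q) = (6 - 4*(-3))²*√Q = (6 + 12)²*√Q = 18²*√Q = 324*√Q)
√(Y/457479 + G(-244)) = √(170146/457479 + 324*√(-244)) = √(170146*(1/457479) + 324*(2*I*√61)) = √(170146/457479 + 648*I*√61)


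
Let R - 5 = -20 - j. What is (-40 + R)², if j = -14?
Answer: 1681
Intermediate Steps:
R = -1 (R = 5 + (-20 - 1*(-14)) = 5 + (-20 + 14) = 5 - 6 = -1)
(-40 + R)² = (-40 - 1)² = (-41)² = 1681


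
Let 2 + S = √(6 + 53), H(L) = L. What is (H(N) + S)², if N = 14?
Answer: (12 + √59)² ≈ 387.35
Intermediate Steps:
S = -2 + √59 (S = -2 + √(6 + 53) = -2 + √59 ≈ 5.6811)
(H(N) + S)² = (14 + (-2 + √59))² = (12 + √59)²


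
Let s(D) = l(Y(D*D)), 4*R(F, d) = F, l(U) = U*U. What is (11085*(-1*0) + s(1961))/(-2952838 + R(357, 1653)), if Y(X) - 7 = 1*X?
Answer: -59152342395136/11810995 ≈ -5.0082e+6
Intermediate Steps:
Y(X) = 7 + X (Y(X) = 7 + 1*X = 7 + X)
l(U) = U**2
R(F, d) = F/4
s(D) = (7 + D**2)**2 (s(D) = (7 + D*D)**2 = (7 + D**2)**2)
(11085*(-1*0) + s(1961))/(-2952838 + R(357, 1653)) = (11085*(-1*0) + (7 + 1961**2)**2)/(-2952838 + (1/4)*357) = (11085*0 + (7 + 3845521)**2)/(-2952838 + 357/4) = (0 + 3845528**2)/(-11810995/4) = (0 + 14788085598784)*(-4/11810995) = 14788085598784*(-4/11810995) = -59152342395136/11810995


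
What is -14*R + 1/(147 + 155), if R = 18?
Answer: -76103/302 ≈ -252.00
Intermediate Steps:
-14*R + 1/(147 + 155) = -14*18 + 1/(147 + 155) = -252 + 1/302 = -76103/302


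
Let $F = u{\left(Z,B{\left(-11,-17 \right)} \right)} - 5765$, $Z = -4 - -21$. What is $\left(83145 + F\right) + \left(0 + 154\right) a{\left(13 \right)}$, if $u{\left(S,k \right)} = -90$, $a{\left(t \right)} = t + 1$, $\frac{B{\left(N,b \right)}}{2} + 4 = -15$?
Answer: $79446$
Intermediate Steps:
$Z = 17$ ($Z = -4 + 21 = 17$)
$B{\left(N,b \right)} = -38$ ($B{\left(N,b \right)} = -8 + 2 \left(-15\right) = -8 - 30 = -38$)
$a{\left(t \right)} = 1 + t$
$F = -5855$ ($F = -90 - 5765 = -5855$)
$\left(83145 + F\right) + \left(0 + 154\right) a{\left(13 \right)} = \left(83145 - 5855\right) + \left(0 + 154\right) \left(1 + 13\right) = 77290 + 154 \cdot 14 = 77290 + 2156 = 79446$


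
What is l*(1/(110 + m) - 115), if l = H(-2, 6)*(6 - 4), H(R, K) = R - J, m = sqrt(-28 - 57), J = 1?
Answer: 1681398/2437 + 6*I*sqrt(85)/12185 ≈ 689.95 + 0.0045398*I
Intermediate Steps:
m = I*sqrt(85) (m = sqrt(-85) = I*sqrt(85) ≈ 9.2195*I)
H(R, K) = -1 + R (H(R, K) = R - 1*1 = R - 1 = -1 + R)
l = -6 (l = (-1 - 2)*(6 - 4) = -3*2 = -6)
l*(1/(110 + m) - 115) = -6*(1/(110 + I*sqrt(85)) - 115) = -6*(-115 + 1/(110 + I*sqrt(85))) = 690 - 6/(110 + I*sqrt(85))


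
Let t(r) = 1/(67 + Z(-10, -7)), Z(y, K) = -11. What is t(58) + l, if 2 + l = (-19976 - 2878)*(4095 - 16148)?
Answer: 15425718561/56 ≈ 2.7546e+8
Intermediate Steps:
l = 275459260 (l = -2 + (-19976 - 2878)*(4095 - 16148) = -2 - 22854*(-12053) = -2 + 275459262 = 275459260)
t(r) = 1/56 (t(r) = 1/(67 - 11) = 1/56)
t(58) + l = 1/56 + 275459260 = 15425718561/56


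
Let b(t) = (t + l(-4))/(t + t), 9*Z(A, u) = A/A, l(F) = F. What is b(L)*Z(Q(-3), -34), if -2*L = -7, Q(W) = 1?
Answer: -1/126 ≈ -0.0079365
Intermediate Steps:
Z(A, u) = ⅑ (Z(A, u) = (A/A)/9 = (⅑)*1 = ⅑)
L = 7/2 (L = -½*(-7) = 7/2 ≈ 3.5000)
b(t) = (-4 + t)/(2*t) (b(t) = (t - 4)/(t + t) = (-4 + t)/((2*t)) = (-4 + t)*(1/(2*t)) = (-4 + t)/(2*t))
b(L)*Z(Q(-3), -34) = ((-4 + 7/2)/(2*(7/2)))*(⅑) = ((½)*(2/7)*(-½))*(⅑) = -1/14*⅑ = -1/126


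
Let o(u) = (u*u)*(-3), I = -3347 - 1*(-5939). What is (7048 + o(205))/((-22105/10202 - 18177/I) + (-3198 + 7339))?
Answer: -524583412128/18210023905 ≈ -28.807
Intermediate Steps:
I = 2592 (I = -3347 + 5939 = 2592)
o(u) = -3*u**2 (o(u) = u**2*(-3) = -3*u**2)
(7048 + o(205))/((-22105/10202 - 18177/I) + (-3198 + 7339)) = (7048 - 3*205**2)/((-22105/10202 - 18177/2592) + (-3198 + 7339)) = (7048 - 3*42025)/((-22105*1/10202 - 18177*1/2592) + 4141) = (7048 - 126075)/((-22105/10202 - 6059/864) + 4141) = -119027/(-40456319/4407264 + 4141) = -119027/18210023905/4407264 = -119027*4407264/18210023905 = -524583412128/18210023905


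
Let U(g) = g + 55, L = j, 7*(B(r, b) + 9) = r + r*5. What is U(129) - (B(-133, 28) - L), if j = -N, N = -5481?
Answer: 5788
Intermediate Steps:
B(r, b) = -9 + 6*r/7 (B(r, b) = -9 + (r + r*5)/7 = -9 + (r + 5*r)/7 = -9 + (6*r)/7 = -9 + 6*r/7)
j = 5481 (j = -1*(-5481) = 5481)
L = 5481
U(g) = 55 + g
U(129) - (B(-133, 28) - L) = (55 + 129) - ((-9 + (6/7)*(-133)) - 1*5481) = 184 - ((-9 - 114) - 5481) = 184 - (-123 - 5481) = 184 - 1*(-5604) = 184 + 5604 = 5788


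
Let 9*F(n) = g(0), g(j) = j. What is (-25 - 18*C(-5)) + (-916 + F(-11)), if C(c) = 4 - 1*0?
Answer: -1013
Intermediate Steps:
F(n) = 0 (F(n) = (⅑)*0 = 0)
C(c) = 4 (C(c) = 4 + 0 = 4)
(-25 - 18*C(-5)) + (-916 + F(-11)) = (-25 - 18*4) + (-916 + 0) = (-25 - 72) - 916 = -97 - 916 = -1013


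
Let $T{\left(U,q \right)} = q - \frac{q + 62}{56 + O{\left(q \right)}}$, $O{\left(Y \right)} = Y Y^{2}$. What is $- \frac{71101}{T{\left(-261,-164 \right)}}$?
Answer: $\frac{3074691644}{7092017} \approx 433.54$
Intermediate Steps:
$O{\left(Y \right)} = Y^{3}$
$T{\left(U,q \right)} = q - \frac{62 + q}{56 + q^{3}}$ ($T{\left(U,q \right)} = q - \frac{q + 62}{56 + q^{3}} = q - \frac{62 + q}{56 + q^{3}}$)
$- \frac{71101}{T{\left(-261,-164 \right)}} = - \frac{71101}{\frac{1}{56 + \left(-164\right)^{3}} \left(-62 + \left(-164\right)^{4} + 55 \left(-164\right)\right)} = - \frac{71101}{\frac{1}{56 - 4410944} \left(-62 + 723394816 - 9020\right)} = - \frac{71101}{\frac{1}{-4410888} \cdot 723385734} = - \frac{71101}{\left(- \frac{1}{4410888}\right) 723385734} = - \frac{71101}{- \frac{7092017}{43244}} = \left(-71101\right) \left(- \frac{43244}{7092017}\right) = \frac{3074691644}{7092017}$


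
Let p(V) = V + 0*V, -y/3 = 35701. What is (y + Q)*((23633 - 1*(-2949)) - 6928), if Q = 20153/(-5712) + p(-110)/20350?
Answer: -158890820310197/75480 ≈ -2.1051e+9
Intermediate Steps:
y = -107103 (y = -3*35701 = -107103)
p(V) = V (p(V) = V + 0 = V)
Q = -533431/150960 (Q = 20153/(-5712) - 110/20350 = 20153*(-1/5712) - 110*1/20350 = -2879/816 - 1/185 = -533431/150960 ≈ -3.5336)
(y + Q)*((23633 - 1*(-2949)) - 6928) = (-107103 - 533431/150960)*((23633 - 1*(-2949)) - 6928) = -16168802311*((23633 + 2949) - 6928)/150960 = -16168802311*(26582 - 6928)/150960 = -16168802311/150960*19654 = -158890820310197/75480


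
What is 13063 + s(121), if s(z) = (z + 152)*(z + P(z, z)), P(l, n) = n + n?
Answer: 112162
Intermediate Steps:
P(l, n) = 2*n
s(z) = 3*z*(152 + z) (s(z) = (z + 152)*(z + 2*z) = (152 + z)*(3*z) = 3*z*(152 + z))
13063 + s(121) = 13063 + 3*121*(152 + 121) = 13063 + 3*121*273 = 13063 + 99099 = 112162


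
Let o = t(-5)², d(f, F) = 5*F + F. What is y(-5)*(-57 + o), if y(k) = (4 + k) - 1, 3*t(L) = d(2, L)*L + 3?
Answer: -5088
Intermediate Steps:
d(f, F) = 6*F
t(L) = 1 + 2*L² (t(L) = ((6*L)*L + 3)/3 = (6*L² + 3)/3 = (3 + 6*L²)/3 = 1 + 2*L²)
y(k) = 3 + k
o = 2601 (o = (1 + 2*(-5)²)² = (1 + 2*25)² = (1 + 50)² = 51² = 2601)
y(-5)*(-57 + o) = (3 - 5)*(-57 + 2601) = -2*2544 = -5088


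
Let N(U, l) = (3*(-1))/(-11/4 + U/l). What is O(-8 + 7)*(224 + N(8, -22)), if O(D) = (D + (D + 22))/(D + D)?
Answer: -308200/137 ≈ -2249.6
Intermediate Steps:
N(U, l) = -3/(-11/4 + U/l) (N(U, l) = -3/(-11*¼ + U/l) = -3/(-11/4 + U/l))
O(D) = (22 + 2*D)/(2*D) (O(D) = (D + (22 + D))/((2*D)) = (22 + 2*D)*(1/(2*D)) = (22 + 2*D)/(2*D))
O(-8 + 7)*(224 + N(8, -22)) = ((11 + (-8 + 7))/(-8 + 7))*(224 + 12*(-22)/(-4*8 + 11*(-22))) = ((11 - 1)/(-1))*(224 + 12*(-22)/(-32 - 242)) = (-1*10)*(224 + 12*(-22)/(-274)) = -10*(224 + 12*(-22)*(-1/274)) = -10*(224 + 132/137) = -10*30820/137 = -308200/137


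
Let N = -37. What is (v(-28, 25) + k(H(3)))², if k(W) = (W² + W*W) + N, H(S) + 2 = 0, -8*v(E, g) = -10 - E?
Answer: 15625/16 ≈ 976.56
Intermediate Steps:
v(E, g) = 5/4 + E/8 (v(E, g) = -(-10 - E)/8 = 5/4 + E/8)
H(S) = -2 (H(S) = -2 + 0 = -2)
k(W) = -37 + 2*W² (k(W) = (W² + W*W) - 37 = (W² + W²) - 37 = 2*W² - 37 = -37 + 2*W²)
(v(-28, 25) + k(H(3)))² = ((5/4 + (⅛)*(-28)) + (-37 + 2*(-2)²))² = ((5/4 - 7/2) + (-37 + 2*4))² = (-9/4 + (-37 + 8))² = (-9/4 - 29)² = (-125/4)² = 15625/16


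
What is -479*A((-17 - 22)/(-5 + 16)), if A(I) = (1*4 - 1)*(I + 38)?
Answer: -544623/11 ≈ -49511.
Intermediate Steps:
A(I) = 114 + 3*I (A(I) = (4 - 1)*(38 + I) = 3*(38 + I) = 114 + 3*I)
-479*A((-17 - 22)/(-5 + 16)) = -479*(114 + 3*((-17 - 22)/(-5 + 16))) = -479*(114 + 3*(-39/11)) = -479*(114 - 117/11) = -479*1137/11 = -544623/11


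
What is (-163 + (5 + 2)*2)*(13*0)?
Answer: 0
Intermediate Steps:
(-163 + (5 + 2)*2)*(13*0) = (-163 + 7*2)*0 = (-163 + 14)*0 = -149*0 = 0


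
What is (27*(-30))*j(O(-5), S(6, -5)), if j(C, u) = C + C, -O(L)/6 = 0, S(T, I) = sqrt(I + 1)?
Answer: 0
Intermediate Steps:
S(T, I) = sqrt(1 + I)
O(L) = 0 (O(L) = -6*0 = 0)
j(C, u) = 2*C
(27*(-30))*j(O(-5), S(6, -5)) = (27*(-30))*(2*0) = -810*0 = 0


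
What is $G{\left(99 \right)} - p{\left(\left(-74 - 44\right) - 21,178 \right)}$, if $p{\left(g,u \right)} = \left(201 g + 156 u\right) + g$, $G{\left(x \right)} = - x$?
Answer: $211$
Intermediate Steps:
$p{\left(g,u \right)} = 156 u + 202 g$ ($p{\left(g,u \right)} = \left(156 u + 201 g\right) + g = 156 u + 202 g$)
$G{\left(99 \right)} - p{\left(\left(-74 - 44\right) - 21,178 \right)} = \left(-1\right) 99 - \left(156 \cdot 178 + 202 \left(\left(-74 - 44\right) - 21\right)\right) = -99 - \left(27768 + 202 \left(-118 - 21\right)\right) = -99 - \left(27768 + 202 \left(-139\right)\right) = -99 - \left(27768 - 28078\right) = -99 - -310 = -99 + 310 = 211$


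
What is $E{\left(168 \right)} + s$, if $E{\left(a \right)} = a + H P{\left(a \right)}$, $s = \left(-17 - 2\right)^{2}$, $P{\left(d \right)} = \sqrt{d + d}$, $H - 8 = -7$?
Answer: $529 + 4 \sqrt{21} \approx 547.33$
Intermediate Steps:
$H = 1$ ($H = 8 - 7 = 1$)
$P{\left(d \right)} = \sqrt{2} \sqrt{d}$ ($P{\left(d \right)} = \sqrt{2 d} = \sqrt{2} \sqrt{d}$)
$s = 361$ ($s = \left(-19\right)^{2} = 361$)
$E{\left(a \right)} = a + \sqrt{2} \sqrt{a}$ ($E{\left(a \right)} = a + 1 \sqrt{2} \sqrt{a} = a + \sqrt{2} \sqrt{a}$)
$E{\left(168 \right)} + s = \left(168 + \sqrt{2} \sqrt{168}\right) + 361 = \left(168 + \sqrt{2} \cdot 2 \sqrt{42}\right) + 361 = \left(168 + 4 \sqrt{21}\right) + 361 = 529 + 4 \sqrt{21}$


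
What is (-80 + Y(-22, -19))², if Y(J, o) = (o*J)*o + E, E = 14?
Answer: 64128064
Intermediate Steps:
Y(J, o) = 14 + J*o² (Y(J, o) = (o*J)*o + 14 = (J*o)*o + 14 = J*o² + 14 = 14 + J*o²)
(-80 + Y(-22, -19))² = (-80 + (14 - 22*(-19)²))² = (-80 + (14 - 22*361))² = (-80 + (14 - 7942))² = (-80 - 7928)² = (-8008)² = 64128064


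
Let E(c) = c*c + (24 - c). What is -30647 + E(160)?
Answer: -5183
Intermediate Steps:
E(c) = 24 + c² - c (E(c) = c² + (24 - c) = 24 + c² - c)
-30647 + E(160) = -30647 + (24 + 160² - 1*160) = -30647 + (24 + 25600 - 160) = -30647 + 25464 = -5183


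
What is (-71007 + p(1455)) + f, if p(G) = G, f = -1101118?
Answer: -1170670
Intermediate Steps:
(-71007 + p(1455)) + f = (-71007 + 1455) - 1101118 = -69552 - 1101118 = -1170670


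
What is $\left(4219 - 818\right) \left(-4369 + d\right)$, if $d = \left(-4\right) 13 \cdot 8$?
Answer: $-16273785$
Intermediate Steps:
$d = -416$ ($d = \left(-52\right) 8 = -416$)
$\left(4219 - 818\right) \left(-4369 + d\right) = \left(4219 - 818\right) \left(-4369 - 416\right) = 3401 \left(-4785\right) = -16273785$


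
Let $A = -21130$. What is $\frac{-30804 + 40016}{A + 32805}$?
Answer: $\frac{9212}{11675} \approx 0.78904$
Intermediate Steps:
$\frac{-30804 + 40016}{A + 32805} = \frac{-30804 + 40016}{-21130 + 32805} = \frac{9212}{11675}$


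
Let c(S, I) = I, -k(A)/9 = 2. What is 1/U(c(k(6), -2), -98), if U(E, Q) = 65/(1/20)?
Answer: 1/1300 ≈ 0.00076923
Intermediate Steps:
k(A) = -18 (k(A) = -9*2 = -18)
U(E, Q) = 1300 (U(E, Q) = 65/(1/20) = 65*20 = 1300)
1/U(c(k(6), -2), -98) = 1/1300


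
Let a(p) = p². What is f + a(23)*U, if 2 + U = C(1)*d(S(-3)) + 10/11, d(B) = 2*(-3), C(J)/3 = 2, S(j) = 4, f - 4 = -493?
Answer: -221211/11 ≈ -20110.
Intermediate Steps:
f = -489 (f = 4 - 493 = -489)
C(J) = 6 (C(J) = 3*2 = 6)
d(B) = -6
U = -408/11 (U = -2 + (6*(-6) + 10/11) = -2 + (-36 + 10*(1/11)) = -2 + (-36 + 10/11) = -2 - 386/11 = -408/11 ≈ -37.091)
f + a(23)*U = -489 + 23²*(-408/11) = -489 + 529*(-408/11) = -489 - 215832/11 = -221211/11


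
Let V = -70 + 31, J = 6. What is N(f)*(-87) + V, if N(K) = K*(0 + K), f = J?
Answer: -3171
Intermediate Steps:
V = -39
f = 6
N(K) = K² (N(K) = K*K = K²)
N(f)*(-87) + V = 6²*(-87) - 39 = 36*(-87) - 39 = -3132 - 39 = -3171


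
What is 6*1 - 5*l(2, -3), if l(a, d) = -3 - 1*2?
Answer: 31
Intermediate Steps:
l(a, d) = -5 (l(a, d) = -3 - 2 = -5)
6*1 - 5*l(2, -3) = 6*1 - 5*(-5) = 6 + 25 = 31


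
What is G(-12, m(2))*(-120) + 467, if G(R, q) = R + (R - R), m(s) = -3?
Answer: 1907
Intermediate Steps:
G(R, q) = R (G(R, q) = R + 0 = R)
G(-12, m(2))*(-120) + 467 = -12*(-120) + 467 = 1440 + 467 = 1907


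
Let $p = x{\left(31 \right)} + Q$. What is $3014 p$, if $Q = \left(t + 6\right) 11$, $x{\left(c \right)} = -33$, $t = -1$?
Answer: $66308$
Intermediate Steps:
$Q = 55$ ($Q = \left(-1 + 6\right) 11 = 5 \cdot 11 = 55$)
$p = 22$ ($p = -33 + 55 = 22$)
$3014 p = 3014 \cdot 22 = 66308$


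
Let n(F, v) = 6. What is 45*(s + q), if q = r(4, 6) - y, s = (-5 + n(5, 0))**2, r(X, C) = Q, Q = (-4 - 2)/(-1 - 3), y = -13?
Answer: 1395/2 ≈ 697.50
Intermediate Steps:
Q = 3/2 (Q = -6/(-4) = -6*(-1/4) = 3/2 ≈ 1.5000)
r(X, C) = 3/2
s = 1 (s = (-5 + 6)**2 = 1**2 = 1)
q = 29/2 (q = 3/2 - 1*(-13) = 3/2 + 13 = 29/2 ≈ 14.500)
45*(s + q) = 45*(1 + 29/2) = 45*(31/2) = 1395/2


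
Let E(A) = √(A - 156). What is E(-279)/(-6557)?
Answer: -I*√435/6557 ≈ -0.0031808*I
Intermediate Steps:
E(A) = √(-156 + A)
E(-279)/(-6557) = √(-156 - 279)/(-6557) = √(-435)*(-1/6557) = (I*√435)*(-1/6557) = -I*√435/6557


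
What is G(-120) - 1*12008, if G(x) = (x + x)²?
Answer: 45592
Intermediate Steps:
G(x) = 4*x² (G(x) = (2*x)² = 4*x²)
G(-120) - 1*12008 = 4*(-120)² - 1*12008 = 4*14400 - 12008 = 57600 - 12008 = 45592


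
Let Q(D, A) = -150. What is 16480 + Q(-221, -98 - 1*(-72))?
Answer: 16330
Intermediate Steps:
16480 + Q(-221, -98 - 1*(-72)) = 16480 - 150 = 16330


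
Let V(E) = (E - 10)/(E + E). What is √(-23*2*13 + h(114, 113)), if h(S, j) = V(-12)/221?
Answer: 7*I*√21457995/1326 ≈ 24.454*I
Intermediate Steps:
V(E) = (-10 + E)/(2*E) (V(E) = (-10 + E)/((2*E)) = (-10 + E)*(1/(2*E)) = (-10 + E)/(2*E))
h(S, j) = 11/2652 (h(S, j) = ((½)*(-10 - 12)/(-12))/221 = ((½)*(-1/12)*(-22))*(1/221) = (11/12)*(1/221) = 11/2652)
√(-23*2*13 + h(114, 113)) = √(-23*2*13 + 11/2652) = √(-46*13 + 11/2652) = √(-598 + 11/2652) = √(-1585885/2652) = 7*I*√21457995/1326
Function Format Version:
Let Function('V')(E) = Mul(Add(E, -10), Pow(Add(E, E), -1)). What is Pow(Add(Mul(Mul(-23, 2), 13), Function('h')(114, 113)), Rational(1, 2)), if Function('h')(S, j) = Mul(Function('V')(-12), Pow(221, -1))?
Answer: Mul(Rational(7, 1326), I, Pow(21457995, Rational(1, 2))) ≈ Mul(24.454, I)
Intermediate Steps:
Function('V')(E) = Mul(Rational(1, 2), Pow(E, -1), Add(-10, E)) (Function('V')(E) = Mul(Add(-10, E), Pow(Mul(2, E), -1)) = Mul(Add(-10, E), Mul(Rational(1, 2), Pow(E, -1))) = Mul(Rational(1, 2), Pow(E, -1), Add(-10, E)))
Function('h')(S, j) = Rational(11, 2652) (Function('h')(S, j) = Mul(Mul(Rational(1, 2), Pow(-12, -1), Add(-10, -12)), Pow(221, -1)) = Mul(Mul(Rational(1, 2), Rational(-1, 12), -22), Rational(1, 221)) = Mul(Rational(11, 12), Rational(1, 221)) = Rational(11, 2652))
Pow(Add(Mul(Mul(-23, 2), 13), Function('h')(114, 113)), Rational(1, 2)) = Pow(Add(Mul(Mul(-23, 2), 13), Rational(11, 2652)), Rational(1, 2)) = Pow(Add(Mul(-46, 13), Rational(11, 2652)), Rational(1, 2)) = Pow(Add(-598, Rational(11, 2652)), Rational(1, 2)) = Pow(Rational(-1585885, 2652), Rational(1, 2)) = Mul(Rational(7, 1326), I, Pow(21457995, Rational(1, 2)))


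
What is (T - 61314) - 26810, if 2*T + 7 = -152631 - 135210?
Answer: -232048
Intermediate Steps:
T = -143924 (T = -7/2 + (-152631 - 135210)/2 = -7/2 + (½)*(-287841) = -7/2 - 287841/2 = -143924)
(T - 61314) - 26810 = (-143924 - 61314) - 26810 = -205238 - 26810 = -232048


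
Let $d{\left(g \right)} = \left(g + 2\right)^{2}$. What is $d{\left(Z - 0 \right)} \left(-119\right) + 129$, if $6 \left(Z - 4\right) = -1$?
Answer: $- \frac{141131}{36} \approx -3920.3$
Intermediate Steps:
$Z = \frac{23}{6}$ ($Z = 4 + \frac{1}{6} \left(-1\right) = 4 - \frac{1}{6} = \frac{23}{6} \approx 3.8333$)
$d{\left(g \right)} = \left(2 + g\right)^{2}$
$d{\left(Z - 0 \right)} \left(-119\right) + 129 = \left(2 + \left(\frac{23}{6} - 0\right)\right)^{2} \left(-119\right) + 129 = \left(2 + \left(\frac{23}{6} + 0\right)\right)^{2} \left(-119\right) + 129 = \left(2 + \frac{23}{6}\right)^{2} \left(-119\right) + 129 = \left(\frac{35}{6}\right)^{2} \left(-119\right) + 129 = \frac{1225}{36} \left(-119\right) + 129 = - \frac{145775}{36} + 129 = - \frac{141131}{36}$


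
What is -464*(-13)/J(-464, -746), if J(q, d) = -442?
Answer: -232/17 ≈ -13.647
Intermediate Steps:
-464*(-13)/J(-464, -746) = -464*(-13)/(-442) = -(-6032)*(-1)/442 = -1*232/17 = -232/17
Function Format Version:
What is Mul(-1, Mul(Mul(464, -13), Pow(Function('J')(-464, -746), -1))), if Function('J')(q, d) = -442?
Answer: Rational(-232, 17) ≈ -13.647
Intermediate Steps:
Mul(-1, Mul(Mul(464, -13), Pow(Function('J')(-464, -746), -1))) = Mul(-1, Mul(Mul(464, -13), Pow(-442, -1))) = Mul(-1, Mul(-6032, Rational(-1, 442))) = Mul(-1, Rational(232, 17)) = Rational(-232, 17)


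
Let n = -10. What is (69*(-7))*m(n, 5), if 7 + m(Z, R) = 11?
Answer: -1932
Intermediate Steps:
m(Z, R) = 4 (m(Z, R) = -7 + 11 = 4)
(69*(-7))*m(n, 5) = (69*(-7))*4 = -483*4 = -1932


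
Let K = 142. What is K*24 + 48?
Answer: 3456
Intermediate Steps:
K*24 + 48 = 142*24 + 48 = 3408 + 48 = 3456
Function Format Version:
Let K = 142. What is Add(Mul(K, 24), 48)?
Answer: 3456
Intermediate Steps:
Add(Mul(K, 24), 48) = Add(Mul(142, 24), 48) = Add(3408, 48) = 3456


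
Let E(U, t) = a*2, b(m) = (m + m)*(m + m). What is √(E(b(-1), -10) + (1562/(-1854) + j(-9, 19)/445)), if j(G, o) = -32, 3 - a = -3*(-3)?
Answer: I*√244180874815/137505 ≈ 3.5937*I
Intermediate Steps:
a = -6 (a = 3 - (-3)*(-3) = 3 - 1*9 = 3 - 9 = -6)
b(m) = 4*m² (b(m) = (2*m)*(2*m) = 4*m²)
E(U, t) = -12 (E(U, t) = -6*2 = -12)
√(E(b(-1), -10) + (1562/(-1854) + j(-9, 19)/445)) = √(-12 + (1562/(-1854) - 32/445)) = √(-12 + (1562*(-1/1854) - 32*1/445)) = √(-12 + (-781/927 - 32/445)) = √(-12 - 377209/412515) = √(-5327389/412515) = I*√244180874815/137505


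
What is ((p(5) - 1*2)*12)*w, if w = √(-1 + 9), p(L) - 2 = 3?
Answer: 72*√2 ≈ 101.82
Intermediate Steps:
p(L) = 5 (p(L) = 2 + 3 = 5)
w = 2*√2 (w = √8 = 2*√2 ≈ 2.8284)
((p(5) - 1*2)*12)*w = ((5 - 1*2)*12)*(2*√2) = ((5 - 2)*12)*(2*√2) = (3*12)*(2*√2) = 36*(2*√2) = 72*√2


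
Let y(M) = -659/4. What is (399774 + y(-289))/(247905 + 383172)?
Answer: 1598437/2524308 ≈ 0.63322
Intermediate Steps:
y(M) = -659/4 (y(M) = -659*1/4 = -659/4)
(399774 + y(-289))/(247905 + 383172) = (399774 - 659/4)/(247905 + 383172) = (1598437/4)/631077 = (1598437/4)*(1/631077) = 1598437/2524308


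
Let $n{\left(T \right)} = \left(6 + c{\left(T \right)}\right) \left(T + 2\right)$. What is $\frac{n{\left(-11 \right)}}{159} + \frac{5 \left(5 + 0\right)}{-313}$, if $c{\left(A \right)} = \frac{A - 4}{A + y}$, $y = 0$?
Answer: $- \frac{90634}{182479} \approx -0.49668$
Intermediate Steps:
$c{\left(A \right)} = \frac{-4 + A}{A}$ ($c{\left(A \right)} = \frac{A - 4}{A + 0} = \frac{-4 + A}{A}$)
$n{\left(T \right)} = \left(2 + T\right) \left(6 + \frac{-4 + T}{T}\right)$ ($n{\left(T \right)} = \left(6 + \frac{-4 + T}{T}\right) \left(T + 2\right) = \left(6 + \frac{-4 + T}{T}\right) \left(2 + T\right) = \left(2 + T\right) \left(6 + \frac{-4 + T}{T}\right)$)
$\frac{n{\left(-11 \right)}}{159} + \frac{5 \left(5 + 0\right)}{-313} = \frac{10 - \frac{8}{-11} + 7 \left(-11\right)}{159} + \frac{5 \left(5 + 0\right)}{-313} = \left(10 - - \frac{8}{11} - 77\right) \frac{1}{159} + 5 \cdot 5 \left(- \frac{1}{313}\right) = \left(10 + \frac{8}{11} - 77\right) \frac{1}{159} + 25 \left(- \frac{1}{313}\right) = \left(- \frac{729}{11}\right) \frac{1}{159} - \frac{25}{313} = - \frac{243}{583} - \frac{25}{313} = - \frac{90634}{182479}$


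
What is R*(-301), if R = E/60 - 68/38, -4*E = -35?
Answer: 451199/912 ≈ 494.74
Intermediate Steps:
E = 35/4 (E = -¼*(-35) = 35/4 ≈ 8.7500)
R = -1499/912 (R = (35/4)/60 - 68/38 = (35/4)*(1/60) - 68*1/38 = 7/48 - 34/19 = -1499/912 ≈ -1.6436)
R*(-301) = -1499/912*(-301) = 451199/912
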